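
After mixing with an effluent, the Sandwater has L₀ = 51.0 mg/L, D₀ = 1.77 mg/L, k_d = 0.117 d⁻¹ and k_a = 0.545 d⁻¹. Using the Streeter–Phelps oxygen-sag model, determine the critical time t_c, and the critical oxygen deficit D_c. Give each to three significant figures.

t_c = [1/(k_a−k_d)] ln[(k_a/k_d)(1 − D₀(k_a−k_d)/(k_d L₀))]
= [1/(0.545−0.117)] ln[(0.545/0.117)(1 − 1.77×0.4280/(0.117×51.0))]
= (1/0.4280) ln[4.658 × 0.8730] = 2.336 × ln(4.067) = 2.336 × 1.403 = 3.278 d.
D_c = (k_d/k_a) L₀ e^(−k_d t_c) = (0.117/0.545) × 51.0 × e^(−0.117×3.278) = 0.2147 × 51.0 × 0.6815 = 7.461 mg/L.

t_c ≈ 3.28 d; D_c ≈ 7.46 mg/L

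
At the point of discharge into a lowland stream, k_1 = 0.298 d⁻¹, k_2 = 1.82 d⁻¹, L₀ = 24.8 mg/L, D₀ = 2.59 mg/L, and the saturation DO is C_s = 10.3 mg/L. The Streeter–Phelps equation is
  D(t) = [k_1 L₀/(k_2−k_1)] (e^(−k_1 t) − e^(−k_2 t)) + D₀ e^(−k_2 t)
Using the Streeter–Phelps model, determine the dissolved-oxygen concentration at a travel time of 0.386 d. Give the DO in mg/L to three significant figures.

k_1 L₀/(k_2−k_1) = 0.298×24.8/(1.82−0.298) = 7.390/1.522 = 4.856 mg/L.
e^(−k_1 t) = e^(−0.298×0.3860) = 0.8913; e^(−k_2 t) = e^(−1.82×0.3860) = 0.4953.
D = 4.856 × (0.8913 − 0.4953) + 2.59 × 0.4953 = 1.923 + 1.283 = 3.206 mg/L.
DO = C_s − D = 10.3 − 3.206 = 7.094 mg/L.

DO ≈ 7.09 mg/L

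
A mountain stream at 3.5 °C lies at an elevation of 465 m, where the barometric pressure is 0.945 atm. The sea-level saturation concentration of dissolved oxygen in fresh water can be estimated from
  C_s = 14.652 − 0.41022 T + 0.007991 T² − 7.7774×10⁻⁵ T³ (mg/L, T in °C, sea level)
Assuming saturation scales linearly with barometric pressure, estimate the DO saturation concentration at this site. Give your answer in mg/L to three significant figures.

At sea level: C_s = 14.652 − 0.41022×3.5 + 0.007991×3.5² − 7.7774×10⁻⁵×3.5³ = 13.31 mg/L.
Pressure correction: C_s' = 13.31 × 0.945 = 12.58 mg/L.

C_s ≈ 12.6 mg/L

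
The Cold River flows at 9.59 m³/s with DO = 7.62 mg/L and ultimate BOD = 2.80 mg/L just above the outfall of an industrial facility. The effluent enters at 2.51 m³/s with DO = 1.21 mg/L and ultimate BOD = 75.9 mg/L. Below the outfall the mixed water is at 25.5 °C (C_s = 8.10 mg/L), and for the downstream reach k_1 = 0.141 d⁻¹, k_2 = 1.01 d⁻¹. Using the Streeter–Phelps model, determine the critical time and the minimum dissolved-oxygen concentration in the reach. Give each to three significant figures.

Mixed DO = (9.59×7.62 + 2.51×1.21)/(9.59+2.51) = 76.11/12.10 = 6.290 mg/L.
Mixed L₀ = (9.59×2.80 + 2.51×75.9)/(12.10) = 217.4/12.10 = 17.96 mg/L.
Initial deficit D₀ = C_s − DO₀ = 8.10 − 6.290 = 1.810 mg/L.
t_c = (1/0.8690) ln[(1.01/0.141)(1 − 1.810×0.8690/(0.141×17.96))] = 1.151 × ln(2.716) = 1.150 d.
D_c = (0.141/1.01) × 17.96 × e^(−0.141×1.150) = 0.1396 × 17.96 × 0.8504 = 2.133 mg/L.
Minimum DO = 8.10 − 2.133 = 5.967 mg/L.

t_c ≈ 1.15 d; minimum DO ≈ 5.97 mg/L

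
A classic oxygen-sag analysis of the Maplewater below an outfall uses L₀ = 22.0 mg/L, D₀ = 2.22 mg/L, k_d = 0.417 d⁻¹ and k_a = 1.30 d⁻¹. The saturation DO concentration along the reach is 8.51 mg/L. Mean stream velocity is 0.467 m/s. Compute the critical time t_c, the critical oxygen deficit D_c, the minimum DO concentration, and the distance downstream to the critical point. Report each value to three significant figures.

t_c ≈ 1.02 d; D_c ≈ 4.62 mg/L; min DO ≈ 3.89 mg/L; x_c ≈ 41.0 km

With k_a/k_d = 3.118 and 1 − D₀(k_a−k_d)/(k_d L₀) = 0.7863,
t_c = ln(3.118 × 0.7863) / (1.30 − 0.417) = ln(2.451) / 0.8830 = 0.8966/0.8830 = 1.015 d.
L(t_c) = L₀ e^(−k_d t_c) = 22.0 × 0.6548 = 14.41 mg/L, and at the critical point k_a D_c = k_d L, so D_c = (0.417/1.30) × 14.41 = 4.621 mg/L.
Minimum DO = C_s − D_c = 8.51 − 4.621 = 3.889 mg/L.
x_c = v t_c = 0.467 m/s × 1.015 d × 86400 s/d = 40970 m ≈ 41.0 km.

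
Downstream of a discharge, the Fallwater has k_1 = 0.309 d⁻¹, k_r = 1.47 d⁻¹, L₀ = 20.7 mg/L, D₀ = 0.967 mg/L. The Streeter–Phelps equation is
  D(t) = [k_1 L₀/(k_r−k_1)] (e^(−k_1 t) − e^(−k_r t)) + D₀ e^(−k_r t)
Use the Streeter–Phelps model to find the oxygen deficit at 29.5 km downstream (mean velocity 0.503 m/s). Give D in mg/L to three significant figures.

D ≈ 2.79 mg/L

Travel time t = x/v = 29.5 km / (0.503 m/s) = 29500 m / 0.503 m/s = 58650 s = 0.6788 d.
k_1 L₀/(k_r−k_1) = 0.309×20.7/(1.47−0.309) = 6.396/1.161 = 5.509 mg/L.
e^(−k_1 t) = e^(−0.309×0.6788) = 0.8108; e^(−k_r t) = e^(−1.47×0.6788) = 0.3687.
D = 5.509 × (0.8108 − 0.3687) + 0.967 × 0.3687 = 2.436 + 0.3565 = 2.792 mg/L.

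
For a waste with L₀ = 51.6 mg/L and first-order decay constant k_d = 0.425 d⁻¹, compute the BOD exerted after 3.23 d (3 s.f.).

y_t = L₀(1 − e^(−k_d t)) = 51.6 × (1 − e^(−0.425×3.23))
= 51.6 × (1 − 0.2534) = 51.6 × 0.7466 = 38.52 mg/L.

y ≈ 38.5 mg/L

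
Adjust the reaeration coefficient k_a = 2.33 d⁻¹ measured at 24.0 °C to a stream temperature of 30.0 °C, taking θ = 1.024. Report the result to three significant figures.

k_a(T₂) = k_a(T₁) · θ^(T₂−T₁) = 2.33 × 1.024^(30.0−24.0)
= 2.33 × 1.024^6.00 = 2.33 × 1.153 = 2.686 d⁻¹.

k_a ≈ 2.69 d⁻¹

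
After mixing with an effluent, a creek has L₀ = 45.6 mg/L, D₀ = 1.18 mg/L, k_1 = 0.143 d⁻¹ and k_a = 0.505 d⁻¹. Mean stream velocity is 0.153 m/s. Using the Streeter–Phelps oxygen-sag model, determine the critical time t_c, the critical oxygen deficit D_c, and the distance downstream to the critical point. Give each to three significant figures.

t_c ≈ 3.30 d; D_c ≈ 8.06 mg/L; x_c ≈ 43.6 km

t_c = [1/(k_a−k_1)] ln[(k_a/k_1)(1 − D₀(k_a−k_1)/(k_1 L₀))]
= [1/(0.505−0.143)] ln[(0.505/0.143)(1 − 1.18×0.3620/(0.143×45.6))]
= (1/0.3620) ln[3.531 × 0.9345] = 2.762 × ln(3.300) = 2.762 × 1.194 = 3.298 d.
L(t_c) = L₀ e^(−k_1 t_c) = 45.6 × 0.6240 = 28.45 mg/L, and at the critical point k_a D_c = k_1 L, so D_c = (0.143/0.505) × 28.45 = 8.057 mg/L.
x_c = v t_c = 0.153 m/s × 3.298 d × 86400 s/d = 43600 m ≈ 43.6 km.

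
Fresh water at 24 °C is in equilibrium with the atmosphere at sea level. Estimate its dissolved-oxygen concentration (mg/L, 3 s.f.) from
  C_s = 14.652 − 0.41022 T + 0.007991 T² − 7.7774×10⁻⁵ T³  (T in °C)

C_s = 14.652 − 0.41022×24 + 0.007991×24² − 7.7774×10⁻⁵×24³ = 8.334 mg/L.

C_s ≈ 8.33 mg/L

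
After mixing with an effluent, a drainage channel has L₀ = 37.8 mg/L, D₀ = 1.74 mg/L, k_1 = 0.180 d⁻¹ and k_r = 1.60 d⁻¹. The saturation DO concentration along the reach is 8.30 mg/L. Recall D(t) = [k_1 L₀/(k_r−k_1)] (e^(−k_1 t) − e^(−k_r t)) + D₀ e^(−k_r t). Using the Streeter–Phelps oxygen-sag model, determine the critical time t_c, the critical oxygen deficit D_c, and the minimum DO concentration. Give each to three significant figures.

t_c ≈ 1.22 d; D_c ≈ 3.41 mg/L; min DO ≈ 4.89 mg/L

t_c = [1/(k_r−k_1)] ln[(k_r/k_1)(1 − D₀(k_r−k_1)/(k_1 L₀))]
= [1/(1.60−0.180)] ln[(1.60/0.180)(1 − 1.74×1.420/(0.180×37.8))]
= (1/1.420) ln[8.889 × 0.6369] = 0.7042 × ln(5.661) = 0.7042 × 1.734 = 1.221 d.
D_c = (k_1/k_r) L₀ e^(−k_1 t_c) = (0.180/1.60) × 37.8 × e^(−0.180×1.221) = 0.1125 × 37.8 × 0.8027 = 3.414 mg/L.
Minimum DO = C_s − D_c = 8.30 − 3.414 = 4.886 mg/L.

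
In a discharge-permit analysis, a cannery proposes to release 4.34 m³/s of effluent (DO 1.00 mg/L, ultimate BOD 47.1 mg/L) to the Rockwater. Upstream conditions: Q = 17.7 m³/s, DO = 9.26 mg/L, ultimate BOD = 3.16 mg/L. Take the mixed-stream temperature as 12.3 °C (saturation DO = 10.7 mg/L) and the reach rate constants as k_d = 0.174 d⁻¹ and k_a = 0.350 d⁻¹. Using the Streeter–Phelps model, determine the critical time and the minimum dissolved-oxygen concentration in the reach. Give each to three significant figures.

Mixed DO = (17.7×9.26 + 4.34×1.00)/(17.7+4.34) = 168.2/22.04 = 7.633 mg/L.
Mixed L₀ = (17.7×3.16 + 4.34×47.1)/(22.04) = 260.3/22.04 = 11.81 mg/L.
Initial deficit D₀ = C_s − DO₀ = 10.7 − 7.633 = 3.067 mg/L.
t_c = (1/0.1760) ln[(0.350/0.174)(1 − 3.067×0.1760/(0.174×11.81))] = 5.682 × ln(1.483) = 2.240 d.
D_c = (0.174/0.350) × 11.81 × e^(−0.174×2.240) = 0.4971 × 11.81 × 0.6772 = 3.977 mg/L.
Minimum DO = 10.7 − 3.977 = 6.723 mg/L.

t_c ≈ 2.24 d; minimum DO ≈ 6.72 mg/L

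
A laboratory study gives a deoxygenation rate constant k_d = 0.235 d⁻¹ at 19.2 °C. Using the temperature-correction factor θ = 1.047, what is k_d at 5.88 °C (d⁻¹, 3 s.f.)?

k_d ≈ 0.127 d⁻¹

k_d(T₂) = k_d(T₁) · θ^(T₂−T₁) = 0.235 × 1.047^(5.88−19.2)
= 0.235 × 1.047^-13.3 = 0.235 × 0.5424 = 0.1275 d⁻¹.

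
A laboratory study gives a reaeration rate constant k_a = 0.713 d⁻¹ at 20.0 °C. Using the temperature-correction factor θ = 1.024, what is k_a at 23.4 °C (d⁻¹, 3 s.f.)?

k_a ≈ 0.773 d⁻¹

k_a(T₂) = k_a(T₁) · θ^(T₂−T₁) = 0.713 × 1.024^(23.4−20.0)
= 0.713 × 1.024^3.40 = 0.713 × 1.084 = 0.7729 d⁻¹.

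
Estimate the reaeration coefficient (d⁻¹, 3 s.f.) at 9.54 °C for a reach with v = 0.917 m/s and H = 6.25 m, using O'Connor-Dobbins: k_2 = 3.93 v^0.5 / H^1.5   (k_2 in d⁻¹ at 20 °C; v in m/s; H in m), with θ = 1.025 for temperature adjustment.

k_2 ≈ 0.186 d⁻¹

k_2(20) = 3.93 × 0.917^0.5 / 6.25^1.5 = 3.93 × 0.9576 / 15.62 = 0.2409 d⁻¹.
k_2(9.54) = 0.2409 × 1.025^(9.54−20) = 0.2409 × 0.7724 = 0.1860 d⁻¹.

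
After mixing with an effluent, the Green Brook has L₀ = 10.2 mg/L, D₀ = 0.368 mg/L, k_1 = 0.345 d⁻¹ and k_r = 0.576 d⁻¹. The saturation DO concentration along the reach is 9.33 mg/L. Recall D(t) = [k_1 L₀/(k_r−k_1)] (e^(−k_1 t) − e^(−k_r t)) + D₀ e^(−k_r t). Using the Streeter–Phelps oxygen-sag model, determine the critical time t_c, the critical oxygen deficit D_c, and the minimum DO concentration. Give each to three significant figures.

t_c ≈ 2.11 d; D_c ≈ 2.95 mg/L; min DO ≈ 6.38 mg/L

At the critical point dD/dt = 0, so k_1 L₀ e^(−k_1 t) = k_r D. Substituting D(t) from the Streeter–Phelps equation and solving for t gives
t_c = ln[(k_r/k_1)(1 − D₀(k_r−k_1)/(k_1 L₀))] / (k_r−k_1).
Here k_r−k_1 = 0.2310 d⁻¹ and 1 − D₀(k_r−k_1)/(k_1 L₀) = 1 − 0.368×0.2310/(0.345×10.2) = 0.9758, so
t_c = ln(1.670 × 0.9758) / 0.2310 = 0.4881 / 0.2310 = 2.113 d.
L(t_c) = L₀ e^(−k_1 t_c) = 10.2 × 0.4824 = 4.920 mg/L, and at the critical point k_r D_c = k_1 L, so D_c = (0.345/0.576) × 4.920 = 2.947 mg/L.
Minimum DO = C_s − D_c = 9.33 − 2.947 = 6.383 mg/L.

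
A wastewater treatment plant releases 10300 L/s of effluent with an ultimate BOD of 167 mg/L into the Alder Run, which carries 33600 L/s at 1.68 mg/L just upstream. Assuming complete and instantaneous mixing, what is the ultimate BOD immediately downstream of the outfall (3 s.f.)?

Flow-weighted mixing: C = (Q_r C_r + Q_w C_w)/(Q_r + Q_w)
= (33600×1.68 + 10300×167)/(33600 + 10300) = 1.777×10^6/43900 = 40.47 mg/L.

40.5 mg/L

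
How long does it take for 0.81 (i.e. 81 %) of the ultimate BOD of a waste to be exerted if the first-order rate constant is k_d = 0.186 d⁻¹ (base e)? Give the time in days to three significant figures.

y/L₀ = 1 − e^(−k_d t) = 0.81 ⇒ e^(−k_d t) = 0.190
t = −ln(0.190) / 0.186 = 1.661 / 0.186 = 8.929 d.

t ≈ 8.93 d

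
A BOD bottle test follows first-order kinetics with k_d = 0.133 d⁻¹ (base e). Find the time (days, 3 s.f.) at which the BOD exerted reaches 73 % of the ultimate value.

t ≈ 9.84 d

y/L₀ = 1 − e^(−k_d t) = 0.73 ⇒ e^(−k_d t) = 0.270
t = −ln(0.270) / 0.133 = 1.309 / 0.133 = 9.845 d.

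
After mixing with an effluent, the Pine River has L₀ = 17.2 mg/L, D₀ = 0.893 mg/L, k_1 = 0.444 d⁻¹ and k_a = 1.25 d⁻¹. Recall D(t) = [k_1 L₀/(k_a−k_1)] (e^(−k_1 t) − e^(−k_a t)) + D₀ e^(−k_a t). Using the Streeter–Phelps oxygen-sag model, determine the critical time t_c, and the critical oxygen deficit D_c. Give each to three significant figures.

At the critical point dD/dt = 0, so k_1 L₀ e^(−k_1 t) = k_a D. Substituting D(t) from the Streeter–Phelps equation and solving for t gives
t_c = ln[(k_a/k_1)(1 − D₀(k_a−k_1)/(k_1 L₀))] / (k_a−k_1).
Here k_a−k_1 = 0.8060 d⁻¹ and 1 − D₀(k_a−k_1)/(k_1 L₀) = 1 − 0.893×0.8060/(0.444×17.2) = 0.9058, so
t_c = ln(2.815 × 0.9058) / 0.8060 = 0.9361 / 0.8060 = 1.161 d.
D_c = (k_1/k_a) L₀ e^(−k_1 t_c) = (0.444/1.25) × 17.2 × e^(−0.444×1.161) = 0.3552 × 17.2 × 0.5971 = 3.648 mg/L.

t_c ≈ 1.16 d; D_c ≈ 3.65 mg/L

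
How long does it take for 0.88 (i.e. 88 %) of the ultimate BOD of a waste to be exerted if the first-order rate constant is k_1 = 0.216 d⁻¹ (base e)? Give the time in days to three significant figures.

y/L₀ = 1 − e^(−k_1 t) = 0.88 ⇒ e^(−k_1 t) = 0.120
t = −ln(0.120) / 0.216 = 2.120 / 0.216 = 9.816 d.

t ≈ 9.82 d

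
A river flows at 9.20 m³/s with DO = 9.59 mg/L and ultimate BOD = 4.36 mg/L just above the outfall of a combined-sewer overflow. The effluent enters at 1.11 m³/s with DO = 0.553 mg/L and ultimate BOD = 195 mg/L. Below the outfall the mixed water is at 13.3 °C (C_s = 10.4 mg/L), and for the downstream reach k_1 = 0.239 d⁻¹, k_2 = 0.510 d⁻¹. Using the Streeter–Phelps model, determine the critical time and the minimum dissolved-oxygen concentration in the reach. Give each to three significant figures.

Mixed DO = (9.20×9.59 + 1.11×0.553)/(9.20+1.11) = 88.84/10.31 = 8.617 mg/L.
Mixed L₀ = (9.20×4.36 + 1.11×195)/(10.31) = 256.6/10.31 = 24.88 mg/L.
Initial deficit D₀ = C_s − DO₀ = 10.4 − 8.617 = 1.783 mg/L.
t_c = (1/0.2710) ln[(0.510/0.239)(1 − 1.783×0.2710/(0.239×24.88))] = 3.690 × ln(1.961) = 2.484 d.
D_c = (0.239/0.510) × 24.88 × e^(−0.239×2.484) = 0.4686 × 24.88 × 0.5523 = 6.440 mg/L.
Minimum DO = 10.4 − 6.440 = 3.960 mg/L.

t_c ≈ 2.48 d; minimum DO ≈ 3.96 mg/L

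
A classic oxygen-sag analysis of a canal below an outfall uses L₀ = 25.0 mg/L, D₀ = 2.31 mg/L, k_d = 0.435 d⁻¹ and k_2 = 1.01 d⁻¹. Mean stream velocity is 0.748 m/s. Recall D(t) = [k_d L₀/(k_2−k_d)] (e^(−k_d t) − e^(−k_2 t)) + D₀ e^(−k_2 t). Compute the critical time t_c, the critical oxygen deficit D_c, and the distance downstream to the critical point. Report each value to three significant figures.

t_c ≈ 1.24 d; D_c ≈ 6.28 mg/L; x_c ≈ 80.0 km

At the critical point dD/dt = 0, so k_d L₀ e^(−k_d t) = k_2 D. Substituting D(t) from the Streeter–Phelps equation and solving for t gives
t_c = ln[(k_2/k_d)(1 − D₀(k_2−k_d)/(k_d L₀))] / (k_2−k_d).
Here k_2−k_d = 0.5750 d⁻¹ and 1 − D₀(k_2−k_d)/(k_d L₀) = 1 − 2.31×0.5750/(0.435×25.0) = 0.8779, so
t_c = ln(2.322 × 0.8779) / 0.5750 = 0.7121 / 0.5750 = 1.238 d.
D_c = (k_d/k_2) L₀ e^(−k_d t_c) = (0.435/1.01) × 25.0 × e^(−0.435×1.238) = 0.4307 × 25.0 × 0.5835 = 6.283 mg/L.
x_c = v t_c = 0.748 m/s × 1.238 d × 86400 s/d = 80040 m ≈ 80.0 km.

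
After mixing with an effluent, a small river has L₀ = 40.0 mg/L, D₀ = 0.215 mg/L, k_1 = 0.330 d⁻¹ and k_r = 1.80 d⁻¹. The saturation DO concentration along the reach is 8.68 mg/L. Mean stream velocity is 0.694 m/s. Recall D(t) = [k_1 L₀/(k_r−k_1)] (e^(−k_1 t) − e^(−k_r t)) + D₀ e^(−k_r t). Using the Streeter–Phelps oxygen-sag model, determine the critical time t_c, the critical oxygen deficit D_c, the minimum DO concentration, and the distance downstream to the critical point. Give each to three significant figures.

t_c ≈ 1.14 d; D_c ≈ 5.04 mg/L; min DO ≈ 3.64 mg/L; x_c ≈ 68.2 km

t_c = [1/(k_r−k_1)] ln[(k_r/k_1)(1 − D₀(k_r−k_1)/(k_1 L₀))]
= [1/(1.80−0.330)] ln[(1.80/0.330)(1 − 0.215×1.470/(0.330×40.0))]
= (1/1.470) ln[5.455 × 0.9761] = 0.6803 × ln(5.324) = 0.6803 × 1.672 = 1.138 d.
D_c = (k_1/k_r) L₀ e^(−k_1 t_c) = (0.330/1.80) × 40.0 × e^(−0.330×1.138) = 0.1833 × 40.0 × 0.6870 = 5.038 mg/L.
Minimum DO = C_s − D_c = 8.68 − 5.038 = 3.642 mg/L.
x_c = v t_c = 0.694 m/s × 1.138 d × 86400 s/d = 68210 m ≈ 68.2 km.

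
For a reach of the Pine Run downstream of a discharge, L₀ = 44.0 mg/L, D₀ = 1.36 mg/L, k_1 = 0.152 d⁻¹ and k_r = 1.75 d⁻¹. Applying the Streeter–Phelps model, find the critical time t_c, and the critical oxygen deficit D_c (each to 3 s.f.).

t_c ≈ 1.28 d; D_c ≈ 3.14 mg/L

With k_r/k_1 = 11.51 and 1 − D₀(k_r−k_1)/(k_1 L₀) = 0.6750,
t_c = ln(11.51 × 0.6750) / (1.75 − 0.152) = ln(7.772) / 1.598 = 2.051/1.598 = 1.283 d.
D_c = (k_1/k_r) L₀ e^(−k_1 t_c) = (0.152/1.75) × 44.0 × e^(−0.152×1.283) = 0.08686 × 44.0 × 0.8228 = 3.145 mg/L.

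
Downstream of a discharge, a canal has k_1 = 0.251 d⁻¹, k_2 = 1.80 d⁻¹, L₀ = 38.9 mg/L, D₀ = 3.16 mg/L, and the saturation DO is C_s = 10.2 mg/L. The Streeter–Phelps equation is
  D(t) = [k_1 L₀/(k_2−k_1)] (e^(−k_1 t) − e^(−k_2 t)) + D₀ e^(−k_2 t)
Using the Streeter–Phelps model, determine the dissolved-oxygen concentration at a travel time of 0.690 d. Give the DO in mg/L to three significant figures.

DO ≈ 5.81 mg/L

k_1 L₀/(k_2−k_1) = 0.251×38.9/(1.80−0.251) = 9.764/1.549 = 6.303 mg/L.
e^(−k_1 t) = e^(−0.251×0.6900) = 0.8410; e^(−k_2 t) = e^(−1.80×0.6900) = 0.2888.
D = 6.303 × (0.8410 − 0.2888) + 3.16 × 0.2888 = 3.481 + 0.9126 = 4.393 mg/L.
DO = C_s − D = 10.2 − 4.393 = 5.807 mg/L.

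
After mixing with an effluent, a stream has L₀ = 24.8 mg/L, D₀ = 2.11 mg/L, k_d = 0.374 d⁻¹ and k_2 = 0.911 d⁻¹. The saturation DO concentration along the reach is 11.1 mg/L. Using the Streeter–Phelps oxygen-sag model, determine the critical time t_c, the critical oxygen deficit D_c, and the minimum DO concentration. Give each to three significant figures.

With k_2/k_d = 2.436 and 1 − D₀(k_2−k_d)/(k_d L₀) = 0.8778,
t_c = ln(2.436 × 0.8778) / (0.911 − 0.374) = ln(2.138) / 0.5370 = 0.7600/0.5370 = 1.415 d.
D_c = (k_d/k_2) L₀ e^(−k_d t_c) = (0.374/0.911) × 24.8 × e^(−0.374×1.415) = 0.4105 × 24.8 × 0.5890 = 5.997 mg/L.
Minimum DO = C_s − D_c = 11.1 − 5.997 = 5.103 mg/L.

t_c ≈ 1.42 d; D_c ≈ 6.00 mg/L; min DO ≈ 5.10 mg/L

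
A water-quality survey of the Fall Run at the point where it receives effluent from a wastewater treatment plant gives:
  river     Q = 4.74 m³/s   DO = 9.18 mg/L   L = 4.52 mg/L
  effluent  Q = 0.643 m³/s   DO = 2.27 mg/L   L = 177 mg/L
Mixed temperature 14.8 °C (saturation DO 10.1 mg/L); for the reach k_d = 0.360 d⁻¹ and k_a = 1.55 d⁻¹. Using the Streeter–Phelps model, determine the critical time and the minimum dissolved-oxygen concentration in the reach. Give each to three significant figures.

Mixed DO = (4.74×9.18 + 0.643×2.27)/(4.74+0.643) = 44.97/5.383 = 8.355 mg/L.
Mixed L₀ = (4.74×4.52 + 0.643×177)/(5.383) = 135.2/5.383 = 25.12 mg/L.
Initial deficit D₀ = C_s − DO₀ = 10.1 − 8.355 = 1.745 mg/L.
t_c = (1/1.190) ln[(1.55/0.360)(1 − 1.745×1.190/(0.360×25.12))] = 0.8403 × ln(3.317) = 1.008 d.
D_c = (0.360/1.55) × 25.12 × e^(−0.360×1.008) = 0.2323 × 25.12 × 0.6958 = 4.060 mg/L.
Minimum DO = 10.1 − 4.060 = 6.040 mg/L.

t_c ≈ 1.01 d; minimum DO ≈ 6.04 mg/L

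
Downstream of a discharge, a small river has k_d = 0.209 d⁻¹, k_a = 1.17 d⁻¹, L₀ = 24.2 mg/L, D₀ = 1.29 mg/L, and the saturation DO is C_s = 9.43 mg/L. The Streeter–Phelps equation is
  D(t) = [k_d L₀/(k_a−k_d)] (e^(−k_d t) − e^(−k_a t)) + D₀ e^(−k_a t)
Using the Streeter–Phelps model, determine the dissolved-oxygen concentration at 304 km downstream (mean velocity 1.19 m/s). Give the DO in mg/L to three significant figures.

Travel time t = x/v = 304 km / (1.19 m/s) = 304000 m / 1.19 m/s = 255500 s = 2.957 d.
k_d L₀/(k_a−k_d) = 0.209×24.2/(1.17−0.209) = 5.058/0.9610 = 5.263 mg/L.
e^(−k_d t) = e^(−0.209×2.957) = 0.5390; e^(−k_a t) = e^(−1.17×2.957) = 0.03145.
D = 5.263 × (0.5390 − 0.03145) + 1.29 × 0.03145 = 2.672 + 0.04057 = 2.712 mg/L.
DO = C_s − D = 9.43 − 2.712 = 6.718 mg/L.

DO ≈ 6.72 mg/L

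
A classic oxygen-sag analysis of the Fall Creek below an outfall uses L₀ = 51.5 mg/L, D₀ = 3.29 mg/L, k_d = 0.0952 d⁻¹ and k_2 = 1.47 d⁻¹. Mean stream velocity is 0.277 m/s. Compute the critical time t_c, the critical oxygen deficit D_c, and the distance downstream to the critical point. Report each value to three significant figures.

With k_2/k_d = 15.44 and 1 − D₀(k_2−k_d)/(k_d L₀) = 0.07745,
t_c = ln(15.44 × 0.07745) / (1.47 − 0.0952) = ln(1.196) / 1.375 = 0.1789/1.375 = 0.1301 d.
D_c = (k_d/k_2) L₀ e^(−k_d t_c) = (0.0952/1.47) × 51.5 × e^(−0.0952×0.1301) = 0.06476 × 51.5 × 0.9877 = 3.294 mg/L.
x_c = v t_c = 0.277 m/s × 0.1301 d × 86400 s/d = 3114 m ≈ 3.11 km.

t_c ≈ 0.130 d; D_c ≈ 3.29 mg/L; x_c ≈ 3.11 km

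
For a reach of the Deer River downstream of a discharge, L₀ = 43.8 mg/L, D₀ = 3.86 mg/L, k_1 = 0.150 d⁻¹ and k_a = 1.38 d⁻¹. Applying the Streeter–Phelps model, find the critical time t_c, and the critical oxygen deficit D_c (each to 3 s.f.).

t_c ≈ 0.762 d; D_c ≈ 4.25 mg/L

t_c = [1/(k_a−k_1)] ln[(k_a/k_1)(1 − D₀(k_a−k_1)/(k_1 L₀))]
= [1/(1.38−0.150)] ln[(1.38/0.150)(1 − 3.86×1.230/(0.150×43.8))]
= (1/1.230) ln[9.200 × 0.2774] = 0.8130 × ln(2.552) = 0.8130 × 0.9367 = 0.7616 d.
D_c = (k_1/k_a) L₀ e^(−k_1 t_c) = (0.150/1.38) × 43.8 × e^(−0.150×0.7616) = 0.1087 × 43.8 × 0.8920 = 4.247 mg/L.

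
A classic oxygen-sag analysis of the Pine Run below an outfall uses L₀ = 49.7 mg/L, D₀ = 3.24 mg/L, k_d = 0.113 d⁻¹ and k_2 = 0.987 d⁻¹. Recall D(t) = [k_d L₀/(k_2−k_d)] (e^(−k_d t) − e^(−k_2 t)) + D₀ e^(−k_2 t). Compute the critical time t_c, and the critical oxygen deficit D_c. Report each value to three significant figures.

t_c ≈ 1.68 d; D_c ≈ 4.71 mg/L

With k_2/k_d = 8.735 and 1 − D₀(k_2−k_d)/(k_d L₀) = 0.4958,
t_c = ln(8.735 × 0.4958) / (0.987 − 0.113) = ln(4.330) / 0.8740 = 1.466/0.8740 = 1.677 d.
L(t_c) = L₀ e^(−k_d t_c) = 49.7 × 0.8274 = 41.12 mg/L, and at the critical point k_2 D_c = k_d L, so D_c = (0.113/0.987) × 41.12 = 4.708 mg/L.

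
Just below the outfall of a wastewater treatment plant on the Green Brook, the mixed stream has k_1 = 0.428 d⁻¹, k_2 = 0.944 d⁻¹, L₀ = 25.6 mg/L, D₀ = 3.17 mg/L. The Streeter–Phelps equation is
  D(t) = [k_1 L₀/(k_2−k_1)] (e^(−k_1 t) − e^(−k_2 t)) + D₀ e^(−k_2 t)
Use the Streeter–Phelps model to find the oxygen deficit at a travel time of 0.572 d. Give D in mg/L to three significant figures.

D ≈ 6.10 mg/L

k_1 L₀/(k_2−k_1) = 0.428×25.6/(0.944−0.428) = 10.96/0.5160 = 21.23 mg/L.
e^(−k_1 t) = e^(−0.428×0.5720) = 0.7828; e^(−k_2 t) = e^(−0.944×0.5720) = 0.5828.
D = 21.23 × (0.7828 − 0.5828) + 3.17 × 0.5828 = 4.249 + 1.847 = 6.096 mg/L.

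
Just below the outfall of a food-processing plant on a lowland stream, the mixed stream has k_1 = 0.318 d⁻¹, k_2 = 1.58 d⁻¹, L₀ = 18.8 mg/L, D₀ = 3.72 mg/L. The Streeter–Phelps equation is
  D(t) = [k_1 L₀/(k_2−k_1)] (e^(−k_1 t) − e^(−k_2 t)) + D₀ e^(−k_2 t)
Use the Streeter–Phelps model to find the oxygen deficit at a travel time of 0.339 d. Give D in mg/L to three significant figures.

D ≈ 3.66 mg/L

k_1 L₀/(k_2−k_1) = 0.318×18.8/(1.58−0.318) = 5.978/1.262 = 4.737 mg/L.
e^(−k_1 t) = e^(−0.318×0.3390) = 0.8978; e^(−k_2 t) = e^(−1.58×0.3390) = 0.5853.
D = 4.737 × (0.8978 − 0.5853) + 3.72 × 0.5853 = 1.480 + 2.177 = 3.658 mg/L.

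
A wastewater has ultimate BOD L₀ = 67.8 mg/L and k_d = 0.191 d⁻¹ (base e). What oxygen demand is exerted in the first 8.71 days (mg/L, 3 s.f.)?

y_t = L₀(1 − e^(−k_d t)) = 67.8 × (1 − e^(−0.191×8.71))
= 67.8 × (1 − 0.1895) = 67.8 × 0.8105 = 54.96 mg/L.

y ≈ 55.0 mg/L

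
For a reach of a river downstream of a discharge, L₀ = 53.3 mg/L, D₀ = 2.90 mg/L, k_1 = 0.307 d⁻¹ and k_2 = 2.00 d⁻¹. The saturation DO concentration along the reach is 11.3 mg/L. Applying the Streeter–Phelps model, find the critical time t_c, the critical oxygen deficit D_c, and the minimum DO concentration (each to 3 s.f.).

t_c = [1/(k_2−k_1)] ln[(k_2/k_1)(1 − D₀(k_2−k_1)/(k_1 L₀))]
= [1/(2.00−0.307)] ln[(2.00/0.307)(1 − 2.90×1.693/(0.307×53.3))]
= (1/1.693) ln[6.515 × 0.7000] = 0.5907 × ln(4.560) = 0.5907 × 1.517 = 0.8962 d.
L(t_c) = L₀ e^(−k_1 t_c) = 53.3 × 0.7595 = 40.48 mg/L, and at the critical point k_2 D_c = k_1 L, so D_c = (0.307/2.00) × 40.48 = 6.214 mg/L.
Minimum DO = C_s − D_c = 11.3 − 6.214 = 5.086 mg/L.

t_c ≈ 0.896 d; D_c ≈ 6.21 mg/L; min DO ≈ 5.09 mg/L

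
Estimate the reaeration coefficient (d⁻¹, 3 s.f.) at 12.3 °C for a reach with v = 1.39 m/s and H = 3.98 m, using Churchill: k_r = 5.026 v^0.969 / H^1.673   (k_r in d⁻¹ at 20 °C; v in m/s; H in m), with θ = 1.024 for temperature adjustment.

k_r(20) = 5.026 × 1.39^0.969 / 3.98^1.673 = 5.026 × 1.376 / 10.08 = 0.6858 d⁻¹.
k_r(12.3) = 0.6858 × 1.024^(12.3−20) = 0.6858 × 0.8331 = 0.5713 d⁻¹.

k_r ≈ 0.571 d⁻¹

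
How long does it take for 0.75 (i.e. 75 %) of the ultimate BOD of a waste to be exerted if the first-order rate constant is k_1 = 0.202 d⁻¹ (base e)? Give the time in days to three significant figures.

y/L₀ = 1 − e^(−k_1 t) = 0.75 ⇒ e^(−k_1 t) = 0.250
t = −ln(0.250) / 0.202 = 1.386 / 0.202 = 6.863 d.

t ≈ 6.86 d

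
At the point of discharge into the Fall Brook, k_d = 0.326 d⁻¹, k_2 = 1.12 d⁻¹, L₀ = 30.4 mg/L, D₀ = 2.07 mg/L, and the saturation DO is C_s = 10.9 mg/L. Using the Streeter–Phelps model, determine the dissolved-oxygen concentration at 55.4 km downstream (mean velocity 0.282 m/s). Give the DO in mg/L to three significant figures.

DO ≈ 5.77 mg/L

Travel time t = x/v = 55.4 km / (0.282 m/s) = 55400 m / 0.282 m/s = 196500 s = 2.274 d.
k_d L₀/(k_2−k_d) = 0.326×30.4/(1.12−0.326) = 9.910/0.7940 = 12.48 mg/L.
e^(−k_d t) = e^(−0.326×2.274) = 0.4765; e^(−k_2 t) = e^(−1.12×2.274) = 0.07835.
D = 12.48 × (0.4765 − 0.07835) + 2.07 × 0.07835 = 4.970 + 0.1622 = 5.132 mg/L.
DO = C_s − D = 10.9 − 5.132 = 5.768 mg/L.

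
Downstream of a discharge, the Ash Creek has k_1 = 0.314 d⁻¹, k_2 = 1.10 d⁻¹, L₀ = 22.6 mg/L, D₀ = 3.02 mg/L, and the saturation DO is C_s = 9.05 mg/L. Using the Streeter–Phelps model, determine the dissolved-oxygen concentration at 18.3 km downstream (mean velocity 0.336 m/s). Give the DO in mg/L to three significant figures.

Travel time t = x/v = 18.3 km / (0.336 m/s) = 18300 m / 0.336 m/s = 54460 s = 0.6304 d.
k_1 L₀/(k_2−k_1) = 0.314×22.6/(1.10−0.314) = 7.096/0.7860 = 9.028 mg/L.
e^(−k_1 t) = e^(−0.314×0.6304) = 0.8204; e^(−k_2 t) = e^(−1.10×0.6304) = 0.4999.
D = 9.028 × (0.8204 − 0.4999) + 3.02 × 0.4999 = 2.894 + 1.510 = 4.404 mg/L.
DO = C_s − D = 9.05 − 4.404 = 4.646 mg/L.

DO ≈ 4.65 mg/L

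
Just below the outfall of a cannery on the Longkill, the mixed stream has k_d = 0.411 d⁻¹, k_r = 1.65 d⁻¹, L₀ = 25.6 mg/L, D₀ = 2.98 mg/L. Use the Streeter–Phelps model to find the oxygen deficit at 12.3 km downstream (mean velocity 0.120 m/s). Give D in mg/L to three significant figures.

Travel time t = x/v = 12.3 km / (0.120 m/s) = 12300 m / 0.120 m/s = 102500 s = 1.186 d.
k_d L₀/(k_r−k_d) = 0.411×25.6/(1.65−0.411) = 10.52/1.239 = 8.492 mg/L.
e^(−k_d t) = e^(−0.411×1.186) = 0.6141; e^(−k_r t) = e^(−1.65×1.186) = 0.1412.
D = 8.492 × (0.6141 − 0.1412) + 2.98 × 0.1412 = 4.016 + 0.4208 = 4.437 mg/L.

D ≈ 4.44 mg/L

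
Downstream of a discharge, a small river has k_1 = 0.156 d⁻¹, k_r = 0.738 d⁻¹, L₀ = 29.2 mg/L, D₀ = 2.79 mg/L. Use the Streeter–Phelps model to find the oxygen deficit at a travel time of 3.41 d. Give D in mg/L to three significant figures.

k_1 L₀/(k_r−k_1) = 0.156×29.2/(0.738−0.156) = 4.555/0.5820 = 7.827 mg/L.
e^(−k_1 t) = e^(−0.156×3.410) = 0.5875; e^(−k_r t) = e^(−0.738×3.410) = 0.08074.
D = 7.827 × (0.5875 − 0.08074) + 2.79 × 0.08074 = 3.966 + 0.2253 = 4.191 mg/L.

D ≈ 4.19 mg/L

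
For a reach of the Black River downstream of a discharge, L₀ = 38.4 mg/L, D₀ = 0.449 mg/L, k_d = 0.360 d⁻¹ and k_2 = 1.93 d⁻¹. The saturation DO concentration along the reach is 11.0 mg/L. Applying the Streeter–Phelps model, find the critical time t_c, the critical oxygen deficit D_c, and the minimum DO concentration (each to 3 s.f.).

t_c ≈ 1.04 d; D_c ≈ 4.93 mg/L; min DO ≈ 6.07 mg/L

With k_2/k_d = 5.361 and 1 − D₀(k_2−k_d)/(k_d L₀) = 0.9490,
t_c = ln(5.361 × 0.9490) / (1.93 − 0.360) = ln(5.088) / 1.570 = 1.627/1.570 = 1.036 d.
D_c = (k_d/k_2) L₀ e^(−k_d t_c) = (0.360/1.93) × 38.4 × e^(−0.360×1.036) = 0.1865 × 38.4 × 0.6886 = 4.933 mg/L.
Minimum DO = C_s − D_c = 11.0 − 4.933 = 6.067 mg/L.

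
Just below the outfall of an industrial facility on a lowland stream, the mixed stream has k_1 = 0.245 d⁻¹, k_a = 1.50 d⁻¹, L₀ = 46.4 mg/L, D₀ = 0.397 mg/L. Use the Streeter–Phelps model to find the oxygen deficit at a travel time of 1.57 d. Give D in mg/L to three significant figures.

D ≈ 5.34 mg/L

k_1 L₀/(k_a−k_1) = 0.245×46.4/(1.50−0.245) = 11.37/1.255 = 9.058 mg/L.
e^(−k_1 t) = e^(−0.245×1.570) = 0.6807; e^(−k_a t) = e^(−1.50×1.570) = 0.09489.
D = 9.058 × (0.6807 − 0.09489) + 0.397 × 0.09489 = 5.306 + 0.03767 = 5.344 mg/L.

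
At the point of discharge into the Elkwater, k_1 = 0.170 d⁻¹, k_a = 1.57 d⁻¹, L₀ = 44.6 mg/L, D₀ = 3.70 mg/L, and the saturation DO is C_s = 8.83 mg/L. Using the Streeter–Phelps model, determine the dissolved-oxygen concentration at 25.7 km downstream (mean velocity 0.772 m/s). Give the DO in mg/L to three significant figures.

Travel time t = x/v = 25.7 km / (0.772 m/s) = 25700 m / 0.772 m/s = 33290 s = 0.3853 d.
k_1 L₀/(k_a−k_1) = 0.170×44.6/(1.57−0.170) = 7.582/1.400 = 5.416 mg/L.
e^(−k_1 t) = e^(−0.170×0.3853) = 0.9366; e^(−k_a t) = e^(−1.57×0.3853) = 0.5461.
D = 5.416 × (0.9366 − 0.5461) + 3.70 × 0.5461 = 2.115 + 2.021 = 4.135 mg/L.
DO = C_s − D = 8.83 − 4.135 = 4.695 mg/L.

DO ≈ 4.69 mg/L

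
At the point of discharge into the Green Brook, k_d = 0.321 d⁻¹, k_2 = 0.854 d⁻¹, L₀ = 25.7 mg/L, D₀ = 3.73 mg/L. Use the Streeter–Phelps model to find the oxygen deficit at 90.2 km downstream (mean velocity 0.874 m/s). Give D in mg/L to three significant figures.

D ≈ 6.31 mg/L

Travel time t = x/v = 90.2 km / (0.874 m/s) = 90200 m / 0.874 m/s = 103200 s = 1.194 d.
k_d L₀/(k_2−k_d) = 0.321×25.7/(0.854−0.321) = 8.250/0.5330 = 15.48 mg/L.
e^(−k_d t) = e^(−0.321×1.194) = 0.6815; e^(−k_2 t) = e^(−0.854×1.194) = 0.3606.
D = 15.48 × (0.6815 − 0.3606) + 3.73 × 0.3606 = 4.968 + 1.345 = 6.313 mg/L.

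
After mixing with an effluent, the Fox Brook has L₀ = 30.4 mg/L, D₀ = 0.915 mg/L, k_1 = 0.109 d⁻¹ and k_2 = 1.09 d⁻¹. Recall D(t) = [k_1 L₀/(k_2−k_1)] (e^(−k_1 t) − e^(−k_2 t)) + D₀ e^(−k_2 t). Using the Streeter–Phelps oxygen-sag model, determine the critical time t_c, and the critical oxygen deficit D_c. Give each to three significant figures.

t_c ≈ 2.03 d; D_c ≈ 2.44 mg/L

With k_2/k_1 = 10.00 and 1 − D₀(k_2−k_1)/(k_1 L₀) = 0.7291,
t_c = ln(10.00 × 0.7291) / (1.09 − 0.109) = ln(7.291) / 0.9810 = 1.987/0.9810 = 2.025 d.
D_c = (k_1/k_2) L₀ e^(−k_1 t_c) = (0.109/1.09) × 30.4 × e^(−0.109×2.025) = 0.1000 × 30.4 × 0.8019 = 2.438 mg/L.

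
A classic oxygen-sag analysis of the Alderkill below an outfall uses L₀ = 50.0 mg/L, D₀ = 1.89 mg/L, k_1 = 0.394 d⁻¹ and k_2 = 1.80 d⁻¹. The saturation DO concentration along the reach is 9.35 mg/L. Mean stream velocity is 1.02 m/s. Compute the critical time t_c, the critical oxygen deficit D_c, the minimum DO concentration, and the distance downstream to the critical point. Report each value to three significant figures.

t_c ≈ 0.977 d; D_c ≈ 7.45 mg/L; min DO ≈ 1.90 mg/L; x_c ≈ 86.1 km

At the critical point dD/dt = 0, so k_1 L₀ e^(−k_1 t) = k_2 D. Substituting D(t) from the Streeter–Phelps equation and solving for t gives
t_c = ln[(k_2/k_1)(1 − D₀(k_2−k_1)/(k_1 L₀))] / (k_2−k_1).
Here k_2−k_1 = 1.406 d⁻¹ and 1 − D₀(k_2−k_1)/(k_1 L₀) = 1 − 1.89×1.406/(0.394×50.0) = 0.8651, so
t_c = ln(4.569 × 0.8651) / 1.406 = 1.374 / 1.406 = 0.9774 d.
L(t_c) = L₀ e^(−k_1 t_c) = 50.0 × 0.6804 = 34.02 mg/L, and at the critical point k_2 D_c = k_1 L, so D_c = (0.394/1.80) × 34.02 = 7.446 mg/L.
Minimum DO = C_s − D_c = 9.35 − 7.446 = 1.904 mg/L.
x_c = v t_c = 1.02 m/s × 0.9774 d × 86400 s/d = 86140 m ≈ 86.1 km.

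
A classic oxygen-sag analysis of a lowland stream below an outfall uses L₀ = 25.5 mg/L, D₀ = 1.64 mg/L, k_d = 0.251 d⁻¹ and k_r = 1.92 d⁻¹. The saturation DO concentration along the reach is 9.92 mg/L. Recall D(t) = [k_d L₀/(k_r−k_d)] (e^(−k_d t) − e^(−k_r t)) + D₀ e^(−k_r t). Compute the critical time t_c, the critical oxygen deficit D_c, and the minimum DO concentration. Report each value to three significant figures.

With k_r/k_d = 7.649 and 1 − D₀(k_r−k_d)/(k_d L₀) = 0.5724,
t_c = ln(7.649 × 0.5724) / (1.92 − 0.251) = ln(4.378) / 1.669 = 1.477/1.669 = 0.8847 d.
L(t_c) = L₀ e^(−k_d t_c) = 25.5 × 0.8009 = 20.42 mg/L, and at the critical point k_r D_c = k_d L, so D_c = (0.251/1.92) × 20.42 = 2.670 mg/L.
Minimum DO = C_s − D_c = 9.92 − 2.670 = 7.250 mg/L.

t_c ≈ 0.885 d; D_c ≈ 2.67 mg/L; min DO ≈ 7.25 mg/L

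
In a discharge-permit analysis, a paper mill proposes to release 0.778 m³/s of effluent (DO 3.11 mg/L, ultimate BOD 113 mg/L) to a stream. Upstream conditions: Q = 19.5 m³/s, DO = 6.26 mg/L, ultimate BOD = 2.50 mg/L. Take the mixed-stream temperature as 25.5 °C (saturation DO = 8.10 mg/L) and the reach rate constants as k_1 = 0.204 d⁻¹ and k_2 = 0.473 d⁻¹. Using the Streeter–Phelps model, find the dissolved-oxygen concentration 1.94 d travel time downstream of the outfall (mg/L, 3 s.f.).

DO ≈ 5.92 mg/L

Mixed DO = (19.5×6.26 + 0.778×3.11)/(19.5+0.778) = 124.5/20.28 = 6.139 mg/L.
Mixed L₀ = (19.5×2.50 + 0.778×113)/(20.28) = 136.7/20.28 = 6.740 mg/L.
Initial deficit D₀ = C_s − DO₀ = 8.10 − 6.139 = 1.961 mg/L.
D(1.94) = [0.204×6.740/(0.473−0.204)](e^(−0.204×1.94) − e^(−0.473×1.94)) + 1.961 e^(−0.473×1.94)
= 5.111 × (0.6732 − 0.3995) + 1.961 × 0.3995 = 2.182 mg/L.
DO = 8.10 − 2.182 = 5.918 mg/L.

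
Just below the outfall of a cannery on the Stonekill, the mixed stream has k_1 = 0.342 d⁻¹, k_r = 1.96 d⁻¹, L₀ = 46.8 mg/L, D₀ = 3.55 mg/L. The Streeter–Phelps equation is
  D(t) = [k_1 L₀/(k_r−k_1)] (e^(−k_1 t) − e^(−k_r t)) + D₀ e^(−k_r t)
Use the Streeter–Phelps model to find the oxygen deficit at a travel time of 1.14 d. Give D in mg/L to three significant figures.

k_1 L₀/(k_r−k_1) = 0.342×46.8/(1.96−0.342) = 16.01/1.618 = 9.892 mg/L.
e^(−k_1 t) = e^(−0.342×1.140) = 0.6771; e^(−k_r t) = e^(−1.96×1.140) = 0.1071.
D = 9.892 × (0.6771 − 0.1071) + 3.55 × 0.1071 = 5.639 + 0.3801 = 6.019 mg/L.

D ≈ 6.02 mg/L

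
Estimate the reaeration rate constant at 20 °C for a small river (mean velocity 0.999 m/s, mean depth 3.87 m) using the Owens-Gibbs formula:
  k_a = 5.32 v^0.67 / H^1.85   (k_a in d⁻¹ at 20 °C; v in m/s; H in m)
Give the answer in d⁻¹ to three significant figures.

k_a ≈ 0.435 d⁻¹

k_a = 5.32 × 0.999^0.67 / 3.87^1.85 = 5.32 × 0.9993 / 12.23 = 0.4349 d⁻¹.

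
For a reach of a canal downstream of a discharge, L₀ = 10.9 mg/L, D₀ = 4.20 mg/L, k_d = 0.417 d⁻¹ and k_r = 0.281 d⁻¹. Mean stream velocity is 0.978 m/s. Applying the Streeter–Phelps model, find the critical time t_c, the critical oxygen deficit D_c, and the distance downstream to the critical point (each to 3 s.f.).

t_c ≈ 2.03 d; D_c ≈ 6.93 mg/L; x_c ≈ 172 km

t_c = [1/(k_r−k_d)] ln[(k_r/k_d)(1 − D₀(k_r−k_d)/(k_d L₀))]
= [1/(0.281−0.417)] ln[(0.281/0.417)(1 − 4.20×-0.1360/(0.417×10.9))]
= (1/-0.1360) ln[0.6739 × 1.126] = -7.353 × ln(0.7585) = -7.353 × -0.2764 = 2.032 d.
D_c = (k_d/k_r) L₀ e^(−k_d t_c) = (0.417/0.281) × 10.9 × e^(−0.417×2.032) = 1.484 × 10.9 × 0.4285 = 6.932 mg/L.
x_c = v t_c = 0.978 m/s × 2.032 d × 86400 s/d = 171700 m ≈ 172 km.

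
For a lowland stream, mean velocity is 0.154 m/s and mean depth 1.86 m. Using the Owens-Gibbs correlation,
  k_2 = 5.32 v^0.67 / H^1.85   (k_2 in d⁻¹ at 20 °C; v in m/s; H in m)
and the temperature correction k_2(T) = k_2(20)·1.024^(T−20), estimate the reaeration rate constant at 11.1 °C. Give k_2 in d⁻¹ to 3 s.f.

k_2 ≈ 0.390 d⁻¹

k_2(20) = 5.32 × 0.154^0.67 / 1.86^1.85 = 5.32 × 0.2855 / 3.152 = 0.4819 d⁻¹.
k_2(11.1) = 0.4819 × 1.024^(11.1−20) = 0.4819 × 0.8097 = 0.3902 d⁻¹.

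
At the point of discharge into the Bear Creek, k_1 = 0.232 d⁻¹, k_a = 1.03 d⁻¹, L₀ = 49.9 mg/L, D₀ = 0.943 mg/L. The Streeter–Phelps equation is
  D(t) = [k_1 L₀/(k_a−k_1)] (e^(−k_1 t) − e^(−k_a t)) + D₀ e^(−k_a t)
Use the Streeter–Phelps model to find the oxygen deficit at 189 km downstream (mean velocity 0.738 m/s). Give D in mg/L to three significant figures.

Travel time t = x/v = 189 km / (0.738 m/s) = 189000 m / 0.738 m/s = 256100 s = 2.964 d.
k_1 L₀/(k_a−k_1) = 0.232×49.9/(1.03−0.232) = 11.58/0.7980 = 14.51 mg/L.
e^(−k_1 t) = e^(−0.232×2.964) = 0.5027; e^(−k_a t) = e^(−1.03×2.964) = 0.04722.
D = 14.51 × (0.5027 − 0.04722) + 0.943 × 0.04722 = 6.608 + 0.04453 = 6.653 mg/L.

D ≈ 6.65 mg/L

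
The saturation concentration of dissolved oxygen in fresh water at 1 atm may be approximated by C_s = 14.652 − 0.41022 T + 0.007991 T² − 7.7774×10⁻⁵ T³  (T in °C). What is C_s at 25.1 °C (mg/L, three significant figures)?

C_s ≈ 8.16 mg/L

C_s = 14.652 − 0.41022×25.1 + 0.007991×25.1² − 7.7774×10⁻⁵×25.1³ = 8.160 mg/L.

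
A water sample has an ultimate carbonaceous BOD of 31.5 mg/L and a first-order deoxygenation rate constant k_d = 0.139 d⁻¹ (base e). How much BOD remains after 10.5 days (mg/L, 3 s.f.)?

L ≈ 7.32 mg/L

L_t = L₀ e^(−k_d t) = 31.5 × e^(−0.139×10.5) = 31.5 × 0.2324 = 7.319 mg/L.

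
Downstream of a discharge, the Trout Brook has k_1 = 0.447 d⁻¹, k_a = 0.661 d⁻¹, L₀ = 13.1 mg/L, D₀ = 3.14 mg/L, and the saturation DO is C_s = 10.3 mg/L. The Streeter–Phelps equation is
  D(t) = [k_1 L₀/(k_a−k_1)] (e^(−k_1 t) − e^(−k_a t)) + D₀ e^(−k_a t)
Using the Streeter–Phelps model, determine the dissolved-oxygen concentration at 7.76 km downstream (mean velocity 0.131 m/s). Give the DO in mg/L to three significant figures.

Travel time t = x/v = 7.76 km / (0.131 m/s) = 7760 m / 0.131 m/s = 59240 s = 0.6856 d.
k_1 L₀/(k_a−k_1) = 0.447×13.1/(0.661−0.447) = 5.856/0.2140 = 27.36 mg/L.
e^(−k_1 t) = e^(−0.447×0.6856) = 0.7360; e^(−k_a t) = e^(−0.661×0.6856) = 0.6356.
D = 27.36 × (0.7360 − 0.6356) + 3.14 × 0.6356 = 2.748 + 1.996 = 4.744 mg/L.
DO = C_s − D = 10.3 − 4.744 = 5.556 mg/L.

DO ≈ 5.56 mg/L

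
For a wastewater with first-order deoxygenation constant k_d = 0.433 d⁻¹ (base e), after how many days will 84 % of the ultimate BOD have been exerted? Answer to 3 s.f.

t ≈ 4.23 d

y/L₀ = 1 − e^(−k_d t) = 0.84 ⇒ e^(−k_d t) = 0.160
t = −ln(0.160) / 0.433 = 1.833 / 0.433 = 4.232 d.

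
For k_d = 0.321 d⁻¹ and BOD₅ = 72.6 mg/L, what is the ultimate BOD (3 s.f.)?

BOD₅ = L₀(1 − e^(−5k_d)) ⇒ L₀ = BOD₅ / (1 − e^(−5×0.321))
= 72.6 / (1 − 0.2009) = 72.6 / 0.7991 = 90.85 mg/L.

L₀ ≈ 90.9 mg/L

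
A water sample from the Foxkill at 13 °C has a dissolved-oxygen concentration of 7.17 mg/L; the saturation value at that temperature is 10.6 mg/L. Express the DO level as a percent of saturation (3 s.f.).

% saturation = C/C_s × 100 = 7.17/10.6 × 100 = 67.6 %.

67.6 % saturation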